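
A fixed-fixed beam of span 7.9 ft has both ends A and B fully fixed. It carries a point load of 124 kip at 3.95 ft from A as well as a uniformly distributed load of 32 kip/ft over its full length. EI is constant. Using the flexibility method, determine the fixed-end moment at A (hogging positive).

Release both end moments; the primary structure is a simply-supported span AB with redundants M_A and M_B.
End rotations of the released simple span under the applied load (×1/EI):
  at A: point load 124 at a = 3.95: Pab(L + b)/(6LEI) = 483.7/EI
  at B: point load 124 at a = 3.95: Pab(L + a)/(6LEI) = 483.7/EI
  at A: UDL 32: wL³/(24EI) = 657.4/EI
  at B: UDL 32: wL³/(24EI) = 657.4/EI
  θ_A0 = 1141/EI,  θ_B0 = 1141/EI
Flexibility coefficients: a unit moment at one end gives L/(3EI) there and L/(6EI) at the far end, so f₁₁ = f₂₂ = 2.633/EI and f₁₂ = f₂₁ = 1.317/EI.
Compatibility — zero rotation at each built-in end:
  2.633 M_A + 1.317 M_B = 1141
  1.317 M_A + 2.633 M_B = 1141
Solving the pair gives M_A = 288.9 kip·ft and M_B = 288.9 kip·ft (hogging).

M_A = 288.9 kip·ft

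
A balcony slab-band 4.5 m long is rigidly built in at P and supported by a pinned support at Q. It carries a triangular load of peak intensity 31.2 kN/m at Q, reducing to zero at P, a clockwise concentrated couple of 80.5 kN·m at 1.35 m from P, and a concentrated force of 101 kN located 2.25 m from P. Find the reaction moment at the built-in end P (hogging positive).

M_P = 141 kN·m

Take the reaction at Q as the redundant and release it; the primary structure is a cantilever fixed at P.
Primary-structure tip deflection at Q by superposition:
  triangular load, peak 31.2 at the free end: 11w₀L⁴/(120EI) = 1173/EI
  clockwise couple 80.5 at a = 1.35: M₀a(2L − a)/(2EI) = 415.7/EI
  point load 101 at a = 2.25: Pa²(3L − a)/(6EI) = 958.7/EI
  δ_0 = 2547/EI
Flexibility coefficient — unit upward force at Q: δ_{QQ} = L³/(3EI) = 30.38/EI.
The prop prevents deflection at Q: R_Q = δ_0/δ_{QQ} = 2547/30.38 = 83.86 kN.
Moment equilibrium about P: M_P = Σ(load moments about P) − R_Q·L = 518.4 − 83.86×4.5 = 141 kN·m.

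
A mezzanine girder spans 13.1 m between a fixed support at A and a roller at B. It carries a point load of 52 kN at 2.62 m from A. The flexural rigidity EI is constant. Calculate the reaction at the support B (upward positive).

Take the reaction at B as the redundant and release it; the primary structure is a cantilever fixed at A.
Primary-structure tip deflection at B by superposition:
  point load 52 at a = 2.62: Pa²(3L − a)/(6EI) = 2182/EI
Flexibility coefficient — unit upward force at B: δ_{BB} = L³/(3EI) = 749.4/EI.
The prop prevents deflection at B: R_B = δ_0/δ_{BB} = 2182/749.4 = 2.912 kN.

R_B = 2.912 kN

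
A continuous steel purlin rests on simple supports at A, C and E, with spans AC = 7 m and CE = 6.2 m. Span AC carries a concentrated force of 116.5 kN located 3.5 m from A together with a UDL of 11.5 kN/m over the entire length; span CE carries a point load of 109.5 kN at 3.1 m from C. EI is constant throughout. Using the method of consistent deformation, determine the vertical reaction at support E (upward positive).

Release continuity at C by inserting a hinge; the redundant is the internal moment M_C. The primary structure is two simply-supported spans AC and CE.
End slopes at the hinge C, treating each span as simply supported:
  span AC: point load 116.5 at a = 3.5: Pab(L + a)/(6LEI) = 356.8/EI
  span AC: UDL 11.5: wL³/(24EI) = 164.4/EI
  span CE: point load 109.5 at a = 3.1: Pab(L + b)/(6LEI) = 263.1/EI
  relative rotation θ_0 = (521.1 + 263.1)/EI = 784.2/EI
A unit hogging moment at C produces rotation L₁/(3EI) + L₂/(3EI) = 4.4/EI.
Compatibility: M_C·(L₁+L₂)/(3EI) = θ_0, giving M_C = 178.2 kN·m (hogging).
Span CE, ΣM about E: R_C^{CE}·6.2 = 339.4 + 178.2, so R_C^{CE} = 83.5 kN and R_E = 109.5 − 83.5 = 26 kN.

R_E = 26 kN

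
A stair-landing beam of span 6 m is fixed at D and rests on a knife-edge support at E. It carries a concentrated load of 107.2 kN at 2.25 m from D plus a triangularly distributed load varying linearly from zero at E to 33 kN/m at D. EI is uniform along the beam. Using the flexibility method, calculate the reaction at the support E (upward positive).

Take the reaction at E as the redundant and release it; the primary structure is a cantilever fixed at D.
Deflection at E on the released cantilever, summing each load's contribution:
  point load 107.2 at a = 2.25: Pa²(3L − a)/(6EI) = 1425/EI
  triangular load, peak 33 at the fixed end: w₀L⁴/(30EI) = 1426/EI
  δ_0 = 2850/EI
Tip deflection under a unit load at E: L³/(3EI) = 72/EI.
The prop prevents deflection at E: R_E = δ_0/δ_{EE} = 2850/72 = 39.59 kN.

R_E = 39.59 kN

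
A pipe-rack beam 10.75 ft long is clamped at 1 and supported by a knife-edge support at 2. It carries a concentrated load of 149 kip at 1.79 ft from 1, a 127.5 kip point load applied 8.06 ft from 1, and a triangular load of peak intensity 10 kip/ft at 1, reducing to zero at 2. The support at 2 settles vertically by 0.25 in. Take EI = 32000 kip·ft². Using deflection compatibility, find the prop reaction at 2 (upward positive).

R_2 = 95.63 kip

Remove the prop at 2; the released (primary) structure is a cantilever built in at 1.
Deflection at 2 on the released cantilever, summing each load's contribution:
  point load 149 at a = 1.79: Pa²(3L − a)/(6EI) = 2424/EI
  point load 127.5 at a = 8.06: Pa²(3L − a)/(6EI) = 33394/EI
  triangular load, peak 10 at the fixed end: w₀L⁴/(30EI) = 4452/EI
  δ_0 = 40269/EI
Flexibility coefficient — unit upward force at 2: δ_{22} = L³/(3EI) = 414.1/EI.
With EI = 32000 kip·ft²: δ_0 = 1.2584 ft and δ_{22} = 0.012941 ft/kip.
Compatibility — the beam at 2 must follow the support down by 0.02083 ft: δ_0 − R_2·δ_{22} = 0.02083, so R_2 = (1.2584 − 0.02083)/0.012941 = 95.63 kip.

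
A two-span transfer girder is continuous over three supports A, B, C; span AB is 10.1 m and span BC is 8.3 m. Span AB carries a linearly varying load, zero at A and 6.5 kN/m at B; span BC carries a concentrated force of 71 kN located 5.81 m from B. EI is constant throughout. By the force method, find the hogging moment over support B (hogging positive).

Take M_B as the redundant. Released structure: two simple spans AB and BC with a hinge at B.
Discontinuity in slope at B on the released structure — sum the simple-span end rotations:
  span AB: triangular load, peak 6.5: w₀L³/(45EI) = 148.8/EI
  span BC: point load 71 at a = 5.81: Pab(L + b)/(6LEI) = 222.5/EI
  relative rotation θ_0 = (148.8 + 222.5)/EI = 371.4/EI
A unit hogging moment at B produces rotation L₁/(3EI) + L₂/(3EI) = 6.133/EI.
Slope continuity at B: θ_0 = M_B·6.133/EI, so M_B = 371.4/6.133 = 60.55 kN·m (hogging).

M_B = 60.55 kN·m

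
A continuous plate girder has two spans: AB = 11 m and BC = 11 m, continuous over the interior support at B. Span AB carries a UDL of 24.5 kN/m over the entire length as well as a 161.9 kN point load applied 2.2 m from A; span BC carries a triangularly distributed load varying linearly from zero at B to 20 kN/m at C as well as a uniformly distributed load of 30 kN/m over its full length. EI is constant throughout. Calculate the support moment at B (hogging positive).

Insert a hinge at B; M_B is the redundant, and each span becomes simply supported.
End slopes at the hinge B, treating each span as simply supported:
  span AB: UDL 24.5: wL³/(24EI) = 1359/EI
  span AB: point load 161.9 at a = 2.2: Pab(L + a)/(6LEI) = 626.9/EI
  span BC: triangular load, peak 20: 7w₀L³/(360EI) = 517.6/EI
  span BC: UDL 30: wL³/(24EI) = 1664/EI
  relative rotation θ_0 = (1986 + 2181)/EI = 4167/EI
A unit hogging moment at B produces rotation L₁/(3EI) + L₂/(3EI) = 7.333/EI.
Slope continuity at B: θ_0 = M_B·7.333/EI, so M_B = 4167/7.333 = 568.2 kN·m (hogging).

M_B = 568.2 kN·m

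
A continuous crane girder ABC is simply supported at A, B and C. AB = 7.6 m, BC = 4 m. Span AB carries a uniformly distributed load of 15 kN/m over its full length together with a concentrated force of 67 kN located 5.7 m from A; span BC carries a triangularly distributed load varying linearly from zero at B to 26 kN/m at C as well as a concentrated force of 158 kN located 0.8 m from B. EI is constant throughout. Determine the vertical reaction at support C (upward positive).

Take M_B as the redundant. Released structure: two simple spans AB and BC with a hinge at B.
End slopes at the hinge B, treating each span as simply supported:
  span AB: UDL 15: wL³/(24EI) = 274.4/EI
  span AB: point load 67 at a = 5.7: Pab(L + a)/(6LEI) = 211.6/EI
  span BC: triangular load, peak 26: 7w₀L³/(360EI) = 32.36/EI
  span BC: point load 158 at a = 0.8: Pab(L + b)/(6LEI) = 121.3/EI
  relative rotation θ_0 = (486 + 153.7)/EI = 639.7/EI
A unit hogging moment at B produces rotation L₁/(3EI) + L₂/(3EI) = 3.867/EI.
Compatibility: M_B·(L₁+L₂)/(3EI) = θ_0, giving M_B = 165.4 kN·m (hogging).
Span BC, ΣM about C: R_B^{BC}·4 = 574.9 + 165.4, so R_B^{BC} = 185.1 kN and R_C = 210 − 185.1 = 24.91 kN.

R_C = 24.91 kN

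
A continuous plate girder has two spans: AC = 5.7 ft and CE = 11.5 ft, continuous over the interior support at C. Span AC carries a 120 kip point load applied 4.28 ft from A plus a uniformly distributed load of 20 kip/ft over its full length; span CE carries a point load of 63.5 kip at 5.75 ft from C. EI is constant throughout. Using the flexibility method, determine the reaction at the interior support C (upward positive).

Take M_C as the redundant. Released structure: two simple spans AC and CE with a hinge at C.
Rotations at C on the released spans (each span's end-slope, ×1/EI):
  span AC: point load 120 at a = 4.28: Pab(L + a)/(6LEI) = 212.8/EI
  span AC: UDL 20: wL³/(24EI) = 154.3/EI
  span CE: point load 63.5 at a = 5.75: Pab(L + b)/(6LEI) = 524.9/EI
  relative rotation θ_0 = (367.2 + 524.9)/EI = 892/EI
A unit hogging moment at C produces rotation L₁/(3EI) + L₂/(3EI) = 5.733/EI.
Slope continuity at C: θ_0 = M_C·5.733/EI, so M_C = 892/5.733 = 155.6 kip·ft (hogging).
Span AC, ΣM about A with M_C applied at C: R_C^{AC}·5.7 = 838.5 + 155.6, so R_C^{AC} = 174.4 kip and R_A = 234 − 174.4 = 59.6 kip.
Span CE, ΣM about E: R_C^{CE}·11.5 = 365.1 + 155.6, so R_C^{CE} = 45.28 kip and R_E = 63.5 − 45.28 = 18.22 kip.
R_C = 174.4 + 45.28 = 219.7 kip.

R_C = 219.7 kip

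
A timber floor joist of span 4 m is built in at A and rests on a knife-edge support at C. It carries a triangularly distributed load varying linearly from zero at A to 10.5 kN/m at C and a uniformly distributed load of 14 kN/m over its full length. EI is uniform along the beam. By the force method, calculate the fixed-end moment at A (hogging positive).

M_A = 37.8 kN·m

Release the roller at C. Primary structure: cantilever fixed at A.
Downward deflection at the released point C due to the loads:
  triangular load, peak 10.5 at the free end: 11w₀L⁴/(120EI) = 246.4/EI
  UDL 14: wL⁴/(8EI) = 448/EI
  δ_0 = 694.4/EI
Flexibility coefficient — unit upward force at C: δ_{CC} = L³/(3EI) = 21.33/EI.
Compatibility at C: δ_0 − R_C·δ_{CC} = 0, so R_C = 694.4/21.33 = 32.55 kN.
Moment equilibrium about A: M_A = Σ(load moments about A) − R_C·L = 168 − 32.55×4 = 37.8 kN·m.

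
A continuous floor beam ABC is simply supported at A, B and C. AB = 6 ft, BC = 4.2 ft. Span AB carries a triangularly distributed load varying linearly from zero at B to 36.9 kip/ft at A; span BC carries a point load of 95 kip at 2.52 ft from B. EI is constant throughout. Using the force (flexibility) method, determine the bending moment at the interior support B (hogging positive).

M_B = 73.18 kip·ft

Insert a hinge at B; M_B is the redundant, and each span becomes simply supported.
End slopes at the hinge B, treating each span as simply supported:
  span AB: triangular load, peak 36.9: 7w₀L³/(360EI) = 155/EI
  span BC: point load 95 at a = 2.52: Pab(L + b)/(6LEI) = 93.84/EI
  relative rotation θ_0 = (155 + 93.84)/EI = 248.8/EI
A unit hogging moment at B produces rotation L₁/(3EI) + L₂/(3EI) = 3.4/EI.
Slope continuity at B: θ_0 = M_B·3.4/EI, so M_B = 248.8/3.4 = 73.18 kip·ft (hogging).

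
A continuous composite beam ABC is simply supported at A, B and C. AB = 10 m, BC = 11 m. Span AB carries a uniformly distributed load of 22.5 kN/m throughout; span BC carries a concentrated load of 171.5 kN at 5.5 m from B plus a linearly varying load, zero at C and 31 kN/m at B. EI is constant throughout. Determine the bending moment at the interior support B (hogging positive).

Take M_B as the redundant. Released structure: two simple spans AB and BC with a hinge at B.
Discontinuity in slope at B on the released structure — sum the simple-span end rotations:
  span AB: UDL 22.5: wL³/(24EI) = 937.5/EI
  span BC: point load 171.5 at a = 5.5: Pab(L + b)/(6LEI) = 1297/EI
  span BC: triangular load, peak 31: w₀L³/(45EI) = 916.9/EI
  relative rotation θ_0 = (937.5 + 2214)/EI = 3151/EI
A unit hogging moment at B produces rotation L₁/(3EI) + L₂/(3EI) = 7/EI.
Compatibility: M_B·(L₁+L₂)/(3EI) = θ_0, giving M_B = 450.2 kN·m (hogging).

M_B = 450.2 kN·m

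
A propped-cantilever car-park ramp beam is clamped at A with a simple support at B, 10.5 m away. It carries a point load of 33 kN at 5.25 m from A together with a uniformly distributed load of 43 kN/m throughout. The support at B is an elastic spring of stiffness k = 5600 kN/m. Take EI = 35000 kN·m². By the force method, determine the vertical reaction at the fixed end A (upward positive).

R_A = 307.7 kN

Remove the prop at B; the released (primary) structure is a cantilever built in at A.
Primary-structure tip deflection at B by superposition:
  point load 33 at a = 5.25: Pa²(3L − a)/(6EI) = 3979/EI
  UDL 43: wL⁴/(8EI) = 65333/EI
  δ_0 = 69313/EI
Tip deflection under a unit load at B: L³/(3EI) = 385.9/EI.
With EI = 35000 kN·m²: δ_0 = 1.9804 m and δ_{BB} = 0.011025 m/kN.
Compatibility — the spring shortens by R_B/k under the reaction it provides: δ_0 − R_B·δ_{BB} = R_B/k. With 1/k = 0.000179 m/kN, R_B = δ_0 / (δ_{BB} + 1/k) = 1.9804 / (0.011025 + 0.000179) = 176.8 kN.
Vertical equilibrium: R_A = ΣP − R_B = 484.5 − 176.8 = 307.7 kN.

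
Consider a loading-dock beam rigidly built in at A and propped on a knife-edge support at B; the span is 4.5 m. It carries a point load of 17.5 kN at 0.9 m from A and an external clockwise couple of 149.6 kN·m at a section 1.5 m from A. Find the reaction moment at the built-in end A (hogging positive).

Take the reaction at B as the redundant and release it; the primary structure is a cantilever fixed at A.
Primary-structure tip deflection at B by superposition:
  point load 17.5 at a = 0.9: Pa²(3L − a)/(6EI) = 29.77/EI
  clockwise couple 149.6 at a = 1.5: M₀a(2L − a)/(2EI) = 841.5/EI
  δ_0 = 871.3/EI
Tip deflection under a unit load at B: L³/(3EI) = 30.38/EI.
The prop prevents deflection at B: R_B = δ_0/δ_{BB} = 871.3/30.38 = 28.68 kN.
Moment equilibrium about A: M_A = Σ(load moments about A) − R_B·L = 165.3 − 28.68×4.5 = 36.27 kN·m.

M_A = 36.27 kN·m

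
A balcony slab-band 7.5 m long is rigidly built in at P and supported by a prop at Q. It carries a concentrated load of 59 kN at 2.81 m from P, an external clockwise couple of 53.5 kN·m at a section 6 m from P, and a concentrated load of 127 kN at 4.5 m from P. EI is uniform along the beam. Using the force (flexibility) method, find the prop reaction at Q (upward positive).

R_Q = 76.01 kN

Take the reaction at Q as the redundant and release it; the primary structure is a cantilever fixed at P.
Primary-structure tip deflection at Q by superposition:
  point load 59 at a = 2.81: Pa²(3L − a)/(6EI) = 1529/EI
  clockwise couple 53.5 at a = 6: M₀a(2L − a)/(2EI) = 1444/EI
  point load 127 at a = 4.5: Pa²(3L − a)/(6EI) = 7715/EI
  δ_0 = 10689/EI
Tip deflection under a unit load at Q: L³/(3EI) = 140.6/EI.
The prop prevents deflection at Q: R_Q = δ_0/δ_{QQ} = 10689/140.6 = 76.01 kN.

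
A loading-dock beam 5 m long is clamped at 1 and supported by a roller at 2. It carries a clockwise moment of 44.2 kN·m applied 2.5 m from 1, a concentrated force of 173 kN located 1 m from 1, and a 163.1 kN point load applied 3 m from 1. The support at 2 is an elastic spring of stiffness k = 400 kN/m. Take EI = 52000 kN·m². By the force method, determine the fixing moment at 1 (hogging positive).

Release the roller at 2. Primary structure: cantilever fixed at 1.
Deflection at 2 on the released cantilever, summing each load's contribution:
  clockwise couple 44.2 at a = 2.5: M₀a(2L − a)/(2EI) = 414.4/EI
  point load 173 at a = 1: Pa²(3L − a)/(6EI) = 403.7/EI
  point load 163.1 at a = 3: Pa²(3L − a)/(6EI) = 2936/EI
  δ_0 = 3754/EI
Tip deflection under a unit load at 2: L³/(3EI) = 41.67/EI.
With EI = 52000 kN·m²: δ_0 = 0.072189 m and δ_{22} = 0.000801 m/kN.
Compatibility — the spring shortens by R_2/k under the reaction it provides: δ_0 − R_2·δ_{22} = R_2/k. With 1/k = 0.0025 m/kN, R_2 = δ_0 / (δ_{22} + 1/k) = 0.072189 / (0.000801 + 0.0025) = 21.87 kN.
Moment equilibrium about 1: M_1 = Σ(load moments about 1) − R_2·L = 706.5 − 21.87×5 = 597.2 kN·m.

M_1 = 597.2 kN·m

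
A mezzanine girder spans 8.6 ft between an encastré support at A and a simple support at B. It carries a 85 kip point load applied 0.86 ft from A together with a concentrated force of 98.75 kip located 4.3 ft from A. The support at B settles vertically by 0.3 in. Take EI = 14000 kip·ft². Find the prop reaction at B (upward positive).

Take the reaction at B as the redundant and release it; the primary structure is a cantilever fixed at A.
Deflection at B on the released cantilever, summing each load's contribution:
  point load 85 at a = 0.86: Pa²(3L − a)/(6EI) = 261.3/EI
  point load 98.75 at a = 4.3: Pa²(3L − a)/(6EI) = 6543/EI
  δ_0 = 6804/EI
Flexibility coefficient — unit upward force at B: δ_{BB} = L³/(3EI) = 212/EI.
With EI = 14000 kip·ft²: δ_0 = 0.48601 ft and δ_{BB} = 0.015144 ft/kip.
Compatibility — the beam at B must follow the support down by 0.025 ft: δ_0 − R_B·δ_{BB} = 0.025, so R_B = (0.48601 − 0.025)/0.015144 = 30.44 kip.

R_B = 30.44 kip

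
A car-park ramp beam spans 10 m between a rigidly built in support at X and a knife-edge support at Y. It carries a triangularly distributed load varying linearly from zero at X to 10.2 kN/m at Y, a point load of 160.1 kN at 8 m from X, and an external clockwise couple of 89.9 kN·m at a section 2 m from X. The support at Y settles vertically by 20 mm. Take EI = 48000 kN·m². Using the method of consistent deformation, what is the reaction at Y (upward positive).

Choose R_Y as the redundant. The primary structure is the cantilever fixed at X.
Primary-structure tip deflection at Y by superposition:
  triangular load, peak 10.2 at the free end: 11w₀L⁴/(120EI) = 9350/EI
  point load 160.1 at a = 8: Pa²(3L − a)/(6EI) = 37570/EI
  clockwise couple 89.9 at a = 2: M₀a(2L − a)/(2EI) = 1618/EI
  δ_0 = 48538/EI
Flexibility coefficient — unit upward force at Y: δ_{YY} = L³/(3EI) = 333.3/EI.
With EI = 48000 kN·m²: δ_0 = 1.0112 m and δ_{YY} = 0.006944 m/kN.
Compatibility — the beam at Y must follow the support down by 0.02 m: δ_0 − R_Y·δ_{YY} = 0.02, so R_Y = (1.0112 − 0.02)/0.006944 = 142.7 kN.

R_Y = 142.7 kN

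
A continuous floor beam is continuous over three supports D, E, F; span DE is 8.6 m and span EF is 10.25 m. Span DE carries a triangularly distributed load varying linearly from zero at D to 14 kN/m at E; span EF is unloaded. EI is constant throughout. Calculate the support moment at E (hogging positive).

Insert a hinge at E; M_E is the redundant, and each span becomes simply supported.
End slopes at the hinge E, treating each span as simply supported:
  span DE: triangular load, peak 14: w₀L³/(45EI) = 197.9/EI
  relative rotation θ_0 = (197.9 + 0)/EI = 197.9/EI
A unit hogging moment at E produces rotation L₁/(3EI) + L₂/(3EI) = 6.283/EI.
Compatibility: M_E·(L₁+L₂)/(3EI) = θ_0, giving M_E = 31.49 kN·m (hogging).

M_E = 31.49 kN·m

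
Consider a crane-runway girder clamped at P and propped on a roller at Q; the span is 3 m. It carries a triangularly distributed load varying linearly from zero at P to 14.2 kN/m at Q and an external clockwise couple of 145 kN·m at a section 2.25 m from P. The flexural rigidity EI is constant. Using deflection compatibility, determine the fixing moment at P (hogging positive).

M_P = -51.45 kN·m

Choose R_Q as the redundant. The primary structure is the cantilever fixed at P.
Primary-structure tip deflection at Q by superposition:
  triangular load, peak 14.2 at the free end: 11w₀L⁴/(120EI) = 105.4/EI
  clockwise couple 145 at a = 2.25: M₀a(2L − a)/(2EI) = 611.7/EI
  δ_0 = 717.2/EI
Tip deflection under a unit load at Q: L³/(3EI) = 9/EI.
Compatibility at Q: δ_0 − R_Q·δ_{QQ} = 0, so R_Q = 717.2/9 = 79.68 kN.
Moment equilibrium about P: M_P = Σ(load moments about P) − R_Q·L = 187.6 − 79.68×3 = -51.45 kN·m.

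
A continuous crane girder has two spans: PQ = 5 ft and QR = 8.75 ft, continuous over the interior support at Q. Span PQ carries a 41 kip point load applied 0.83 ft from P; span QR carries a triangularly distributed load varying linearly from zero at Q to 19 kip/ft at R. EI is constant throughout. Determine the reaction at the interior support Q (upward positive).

Release continuity at Q by inserting a hinge; the redundant is the internal moment M_Q. The primary structure is two simply-supported spans PQ and QR.
Discontinuity in slope at Q on the released structure — sum the simple-span end rotations:
  span PQ: point load 41 at a = 0.83: Pab(L + a)/(6LEI) = 27.58/EI
  span QR: triangular load, peak 19: 7w₀L³/(360EI) = 247.5/EI
  relative rotation θ_0 = (27.58 + 247.5)/EI = 275.1/EI
A unit hogging moment at Q produces rotation L₁/(3EI) + L₂/(3EI) = 4.583/EI.
Compatibility: M_Q·(L₁+L₂)/(3EI) = θ_0, giving M_Q = 60.02 kip·ft (hogging).
Span PQ, ΣM about P with M_Q applied at Q: R_Q^{PQ}·5 = 34.03 + 60.02, so R_Q^{PQ} = 18.81 kip and R_P = 41 − 18.81 = 22.19 kip.
Span QR, ΣM about R: R_Q^{QR}·8.75 = 242.4 + 60.02, so R_Q^{QR} = 34.57 kip and R_R = 83.12 − 34.57 = 48.56 kip.
R_Q = 18.81 + 34.57 = 53.38 kip.

R_Q = 53.38 kip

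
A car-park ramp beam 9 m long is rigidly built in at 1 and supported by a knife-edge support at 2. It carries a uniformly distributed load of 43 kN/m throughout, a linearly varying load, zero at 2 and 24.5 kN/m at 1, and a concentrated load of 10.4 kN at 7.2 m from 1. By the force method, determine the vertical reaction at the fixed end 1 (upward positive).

R_1 = 333.2 kN

Take the reaction at 2 as the redundant and release it; the primary structure is a cantilever fixed at 1.
Primary-structure tip deflection at 2 by superposition:
  UDL 43: wL⁴/(8EI) = 35265/EI
  triangular load, peak 24.5 at the fixed end: w₀L⁴/(30EI) = 5358/EI
  point load 10.4 at a = 7.2: Pa²(3L − a)/(6EI) = 1779/EI
  δ_0 = 42403/EI
Flexibility coefficient — unit upward force at 2: δ_{22} = L³/(3EI) = 243/EI.
Compatibility at 2: δ_0 − R_2·δ_{22} = 0, so R_2 = 42403/243 = 174.5 kN.
Vertical equilibrium: R_1 = ΣP − R_2 = 507.6 − 174.5 = 333.2 kN.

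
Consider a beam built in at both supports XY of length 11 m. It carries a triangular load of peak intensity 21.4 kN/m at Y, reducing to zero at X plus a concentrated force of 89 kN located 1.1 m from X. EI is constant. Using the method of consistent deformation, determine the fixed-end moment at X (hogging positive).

M_X = 165.6 kN·m

Release both end moments; the primary structure is a simply-supported span XY with redundants M_X and M_Y.
On the primary (simply-supported) span, the end slopes from the loading are:
  at X: triangular load, peak 21.4: 7w₀L³/(360EI) = 553.8/EI
  at Y: triangular load, peak 21.4: w₀L³/(45EI) = 633/EI
  at X: point load 89 at a = 1.1: Pab(L + b)/(6LEI) = 306.9/EI
  at Y: point load 89 at a = 1.1: Pab(L + a)/(6LEI) = 177.7/EI
  θ_X0 = 860.8/EI,  θ_Y0 = 810.7/EI
Flexibility coefficients: a unit moment at one end gives L/(3EI) there and L/(6EI) at the far end, so f₁₁ = f₂₂ = 3.667/EI and f₁₂ = f₂₁ = 1.833/EI.
Compatibility — zero rotation at each built-in end:
  3.667 M_X + 1.833 M_Y = 860.8
  1.833 M_X + 3.667 M_Y = 810.7
Solving the pair gives M_X = 165.6 kN·m and M_Y = 138.3 kN·m (hogging).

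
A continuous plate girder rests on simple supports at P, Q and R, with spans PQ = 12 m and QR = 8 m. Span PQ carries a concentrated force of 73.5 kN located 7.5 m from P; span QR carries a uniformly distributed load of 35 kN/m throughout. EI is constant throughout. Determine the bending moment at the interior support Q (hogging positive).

Take M_Q as the redundant. Released structure: two simple spans PQ and QR with a hinge at Q.
Rotations at Q on the released spans (each span's end-slope, ×1/EI):
  span PQ: point load 73.5 at a = 7.5: Pab(L + a)/(6LEI) = 671.8/EI
  span QR: UDL 35: wL³/(24EI) = 746.7/EI
  relative rotation θ_0 = (671.8 + 746.7)/EI = 1419/EI
A unit hogging moment at Q produces rotation L₁/(3EI) + L₂/(3EI) = 6.667/EI.
Compatibility: M_Q·(L₁+L₂)/(3EI) = θ_0, giving M_Q = 212.8 kN·m (hogging).

M_Q = 212.8 kN·m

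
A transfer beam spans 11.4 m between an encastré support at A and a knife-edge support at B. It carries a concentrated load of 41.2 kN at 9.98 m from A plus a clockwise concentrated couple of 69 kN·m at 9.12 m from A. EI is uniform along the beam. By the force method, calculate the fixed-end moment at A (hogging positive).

Take the reaction at B as the redundant and release it; the primary structure is a cantilever fixed at A.
Primary-structure tip deflection at B by superposition:
  point load 41.2 at a = 9.98: Pa²(3L − a)/(6EI) = 16565/EI
  clockwise couple 69 at a = 9.12: M₀a(2L − a)/(2EI) = 4304/EI
  δ_0 = 20869/EI
Flexibility coefficient — unit upward force at B: δ_{BB} = L³/(3EI) = 493.8/EI.
The prop prevents deflection at B: R_B = δ_0/δ_{BB} = 20869/493.8 = 42.26 kN.
Moment equilibrium about A: M_A = Σ(load moments about A) − R_B·L = 480.2 − 42.26×11.4 = -1.562 kN·m.

M_A = -1.562 kN·m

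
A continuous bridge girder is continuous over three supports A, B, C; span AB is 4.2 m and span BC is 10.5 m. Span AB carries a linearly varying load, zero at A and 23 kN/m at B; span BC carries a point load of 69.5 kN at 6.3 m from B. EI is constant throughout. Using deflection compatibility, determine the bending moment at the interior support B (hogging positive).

M_B = 95.3 kN·m

Insert a hinge at B; M_B is the redundant, and each span becomes simply supported.
Discontinuity in slope at B on the released structure — sum the simple-span end rotations:
  span AB: triangular load, peak 23: w₀L³/(45EI) = 37.87/EI
  span BC: point load 69.5 at a = 6.3: Pab(L + b)/(6LEI) = 429.1/EI
  relative rotation θ_0 = (37.87 + 429.1)/EI = 467/EI
A unit hogging moment at B produces rotation L₁/(3EI) + L₂/(3EI) = 4.9/EI.
Slope continuity at B: θ_0 = M_B·4.9/EI, so M_B = 467/4.9 = 95.3 kN·m (hogging).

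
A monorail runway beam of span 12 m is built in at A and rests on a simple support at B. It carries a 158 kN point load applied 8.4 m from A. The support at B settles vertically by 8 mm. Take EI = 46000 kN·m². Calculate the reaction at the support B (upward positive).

Release the roller at B. Primary structure: cantilever fixed at A.
Deflection at B on the released cantilever, summing each load's contribution:
  point load 158 at a = 8.4: Pa²(3L − a)/(6EI) = 51283/EI
Tip deflection under a unit load at B: L³/(3EI) = 576/EI.
With EI = 46000 kN·m²: δ_0 = 1.1148 m and δ_{BB} = 0.012522 m/kN.
Compatibility — the beam at B must follow the support down by 0.008 m: δ_0 − R_B·δ_{BB} = 0.008, so R_B = (1.1148 − 0.008)/0.012522 = 88.39 kN.

R_B = 88.39 kN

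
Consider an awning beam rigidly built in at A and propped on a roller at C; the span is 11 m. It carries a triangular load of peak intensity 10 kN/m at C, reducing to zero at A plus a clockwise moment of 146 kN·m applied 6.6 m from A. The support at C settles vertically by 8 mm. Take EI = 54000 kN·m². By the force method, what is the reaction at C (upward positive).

R_C = 46 kN

Choose R_C as the redundant. The primary structure is the cantilever fixed at A.
Downward deflection at the released point C due to the loads:
  triangular load, peak 10 at the free end: 11w₀L⁴/(120EI) = 13421/EI
  clockwise couple 146 at a = 6.6: M₀a(2L − a)/(2EI) = 7420/EI
  δ_0 = 20841/EI
Flexibility coefficient — unit upward force at C: δ_{CC} = L³/(3EI) = 443.7/EI.
With EI = 54000 kN·m²: δ_0 = 0.38594 m and δ_{CC} = 0.008216 m/kN.
Compatibility — the beam at C must follow the support down by 0.008 m: δ_0 − R_C·δ_{CC} = 0.008, so R_C = (0.38594 − 0.008)/0.008216 = 46 kN.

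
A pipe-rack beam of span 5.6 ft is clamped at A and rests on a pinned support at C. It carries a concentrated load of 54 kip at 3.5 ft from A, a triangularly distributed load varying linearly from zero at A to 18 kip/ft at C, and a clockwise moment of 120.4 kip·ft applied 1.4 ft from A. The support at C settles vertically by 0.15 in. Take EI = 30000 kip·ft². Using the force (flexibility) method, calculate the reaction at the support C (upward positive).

Choose R_C as the redundant. The primary structure is the cantilever fixed at A.
Deflection at C on the released cantilever, summing each load's contribution:
  point load 54 at a = 3.5: Pa²(3L − a)/(6EI) = 1466/EI
  triangular load, peak 18 at the free end: 11w₀L⁴/(120EI) = 1623/EI
  clockwise couple 120.4 at a = 1.4: M₀a(2L − a)/(2EI) = 825.9/EI
  δ_0 = 3915/EI
Flexibility coefficient — unit upward force at C: δ_{CC} = L³/(3EI) = 58.54/EI.
With EI = 30000 kip·ft²: δ_0 = 0.1305 ft and δ_{CC} = 0.001951 ft/kip.
Compatibility — the beam at C must follow the support down by 0.0125 ft: δ_0 − R_C·δ_{CC} = 0.0125, so R_C = (0.1305 − 0.0125)/0.001951 = 60.47 kip.

R_C = 60.47 kip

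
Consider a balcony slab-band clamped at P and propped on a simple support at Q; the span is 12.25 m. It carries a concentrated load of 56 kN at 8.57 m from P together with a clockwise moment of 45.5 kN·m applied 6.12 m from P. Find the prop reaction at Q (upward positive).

R_Q = 35.7 kN

Remove the prop at Q; the released (primary) structure is a cantilever built in at P.
Primary-structure tip deflection at Q by superposition:
  point load 56 at a = 8.57: Pa²(3L − a)/(6EI) = 19317/EI
  clockwise couple 45.5 at a = 6.12: M₀a(2L − a)/(2EI) = 2559/EI
  δ_0 = 21876/EI
Flexibility coefficient — unit upward force at Q: δ_{QQ} = L³/(3EI) = 612.8/EI.
Compatibility at Q: δ_0 − R_Q·δ_{QQ} = 0, so R_Q = 21876/612.8 = 35.7 kN.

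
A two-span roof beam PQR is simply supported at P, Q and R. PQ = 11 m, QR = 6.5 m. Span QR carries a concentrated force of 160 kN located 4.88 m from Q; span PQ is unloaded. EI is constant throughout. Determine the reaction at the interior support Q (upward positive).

Release continuity at Q by inserting a hinge; the redundant is the internal moment M_Q. The primary structure is two simply-supported spans PQ and QR.
Discontinuity in slope at Q on the released structure — sum the simple-span end rotations:
  span QR: point load 160 at a = 4.88: Pab(L + b)/(6LEI) = 263.4/EI
  relative rotation θ_0 = (0 + 263.4)/EI = 263.4/EI
A unit hogging moment at Q produces rotation L₁/(3EI) + L₂/(3EI) = 5.833/EI.
Compatibility: M_Q·(L₁+L₂)/(3EI) = θ_0, giving M_Q = 45.15 kN·m (hogging).
Span PQ, ΣM about P with M_Q applied at Q: R_Q^{PQ}·11 = 0 + 45.15, so R_Q^{PQ} = 4.104 kN and R_P = 0 − 4.104 = -4.104 kN.
Span QR, ΣM about R: R_Q^{QR}·6.5 = 259.2 + 45.15, so R_Q^{QR} = 46.82 kN and R_R = 160 − 46.82 = 113.2 kN.
R_Q = 4.104 + 46.82 = 50.93 kN.

R_Q = 50.93 kN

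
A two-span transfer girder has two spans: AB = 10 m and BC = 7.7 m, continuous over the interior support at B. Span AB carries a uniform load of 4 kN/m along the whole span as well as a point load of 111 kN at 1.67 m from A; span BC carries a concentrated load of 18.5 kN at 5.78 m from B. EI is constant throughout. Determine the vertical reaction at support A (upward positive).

R_A = 103.8 kN

Insert a hinge at B; M_B is the redundant, and each span becomes simply supported.
Rotations at B on the released spans (each span's end-slope, ×1/EI):
  span AB: UDL 4: wL³/(24EI) = 166.7/EI
  span AB: point load 111 at a = 1.67: Pab(L + a)/(6LEI) = 300.3/EI
  span BC: point load 18.5 at a = 5.78: Pab(L + b)/(6LEI) = 42.75/EI
  relative rotation θ_0 = (467 + 42.75)/EI = 509.8/EI
A unit hogging moment at B produces rotation L₁/(3EI) + L₂/(3EI) = 5.9/EI.
Slope continuity at B: θ_0 = M_B·5.9/EI, so M_B = 509.8/5.9 = 86.4 kN·m (hogging).
Span AB, ΣM about A with M_B applied at B: R_B^{AB}·10 = 385.4 + 86.4, so R_B^{AB} = 47.18 kN and R_A = 151 − 47.18 = 103.8 kN.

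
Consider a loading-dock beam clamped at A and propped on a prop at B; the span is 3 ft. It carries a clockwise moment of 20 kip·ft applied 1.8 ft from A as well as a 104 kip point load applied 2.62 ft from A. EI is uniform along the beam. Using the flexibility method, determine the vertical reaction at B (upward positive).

Choose R_B as the redundant. The primary structure is the cantilever fixed at A.
Downward deflection at the released point B due to the loads:
  clockwise couple 20 at a = 1.8: M₀a(2L − a)/(2EI) = 75.6/EI
  point load 104 at a = 2.62: Pa²(3L − a)/(6EI) = 759.1/EI
  δ_0 = 834.7/EI
Flexibility coefficient — unit upward force at B: δ_{BB} = L³/(3EI) = 9/EI.
The prop prevents deflection at B: R_B = δ_0/δ_{BB} = 834.7/9 = 92.75 kip.

R_B = 92.75 kip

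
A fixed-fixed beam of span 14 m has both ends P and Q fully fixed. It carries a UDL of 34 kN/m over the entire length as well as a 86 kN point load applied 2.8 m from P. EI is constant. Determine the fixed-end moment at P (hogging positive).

Release both end moments; the primary structure is a simply-supported span PQ with redundants M_P and M_Q.
Simple-span end rotations at P and Q under the given loads:
  at P: UDL 34: wL³/(24EI) = 3887/EI
  at Q: UDL 34: wL³/(24EI) = 3887/EI
  at P: point load 86 at a = 2.8: Pab(L + b)/(6LEI) = 809.1/EI
  at Q: point load 86 at a = 2.8: Pab(L + a)/(6LEI) = 539.4/EI
  θ_P0 = 4696/EI,  θ_Q0 = 4427/EI
Flexibility coefficients: a unit moment at one end gives L/(3EI) there and L/(6EI) at the far end, so f₁₁ = f₂₂ = 4.667/EI and f₁₂ = f₂₁ = 2.333/EI.
Compatibility — zero rotation at each built-in end:
  4.667 M_P + 2.333 M_Q = 4696
  2.333 M_P + 4.667 M_Q = 4427
Solving the pair gives M_P = 709.4 kN·m and M_Q = 593.9 kN·m (hogging).

M_P = 709.4 kN·m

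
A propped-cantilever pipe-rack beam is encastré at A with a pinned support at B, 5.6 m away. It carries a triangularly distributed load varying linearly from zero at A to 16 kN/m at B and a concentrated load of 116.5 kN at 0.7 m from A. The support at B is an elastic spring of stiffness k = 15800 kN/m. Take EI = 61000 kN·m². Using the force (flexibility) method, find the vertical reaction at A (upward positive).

Remove the prop at B; the released (primary) structure is a cantilever built in at A.
Downward deflection at the released point B due to the loads:
  triangular load, peak 16 at the free end: 11w₀L⁴/(120EI) = 1442/EI
  point load 116.5 at a = 0.7: Pa²(3L − a)/(6EI) = 153.2/EI
  δ_0 = 1596/EI
Flexibility coefficient — unit upward force at B: δ_{BB} = L³/(3EI) = 58.54/EI.
With EI = 61000 kN·m²: δ_0 = 0.026157 m and δ_{BB} = 0.00096 m/kN.
Compatibility — the spring shortens by R_B/k under the reaction it provides: δ_0 − R_B·δ_{BB} = R_B/k. With 1/k = 0.000063 m/kN, R_B = δ_0 / (δ_{BB} + 1/k) = 0.026157 / (0.00096 + 0.000063) = 25.57 kN.
Vertical equilibrium: R_A = ΣP − R_B = 161.3 − 25.57 = 135.7 kN.

R_A = 135.7 kN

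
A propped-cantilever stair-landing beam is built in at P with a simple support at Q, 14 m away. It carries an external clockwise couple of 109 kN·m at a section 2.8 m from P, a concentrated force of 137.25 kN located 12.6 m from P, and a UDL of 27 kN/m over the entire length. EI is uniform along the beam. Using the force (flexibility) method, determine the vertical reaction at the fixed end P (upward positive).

Take the reaction at Q as the redundant and release it; the primary structure is a cantilever fixed at P.
Primary-structure tip deflection at Q by superposition:
  clockwise couple 109 at a = 2.8: M₀a(2L − a)/(2EI) = 3846/EI
  point load 137.25 at a = 12.6: Pa²(3L − a)/(6EI) = 106770/EI
  UDL 27: wL⁴/(8EI) = 129654/EI
  δ_0 = 240270/EI
Tip deflection under a unit load at Q: L³/(3EI) = 914.7/EI.
The prop prevents deflection at Q: R_Q = δ_0/δ_{QQ} = 240270/914.7 = 262.7 kN.
Vertical equilibrium: R_P = ΣP − R_Q = 515.2 − 262.7 = 252.6 kN.

R_P = 252.6 kN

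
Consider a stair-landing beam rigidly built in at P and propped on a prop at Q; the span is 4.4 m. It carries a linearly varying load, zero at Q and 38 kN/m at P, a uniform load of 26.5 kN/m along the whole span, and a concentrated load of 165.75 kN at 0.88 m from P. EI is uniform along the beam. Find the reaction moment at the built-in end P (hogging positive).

Remove the prop at Q; the released (primary) structure is a cantilever built in at P.
Primary-structure tip deflection at Q by superposition:
  triangular load, peak 38 at the fixed end: w₀L⁴/(30EI) = 474.8/EI
  UDL 26.5: wL⁴/(8EI) = 1242/EI
  point load 165.75 at a = 0.88: Pa²(3L − a)/(6EI) = 263.6/EI
  δ_0 = 1980/EI
Flexibility coefficient — unit upward force at Q: δ_{QQ} = L³/(3EI) = 28.39/EI.
Compatibility at Q: δ_0 − R_Q·δ_{QQ} = 0, so R_Q = 1980/28.39 = 69.73 kN.
Moment equilibrium about P: M_P = Σ(load moments about P) − R_Q·L = 525 − 69.73×4.4 = 218.2 kN·m.

M_P = 218.2 kN·m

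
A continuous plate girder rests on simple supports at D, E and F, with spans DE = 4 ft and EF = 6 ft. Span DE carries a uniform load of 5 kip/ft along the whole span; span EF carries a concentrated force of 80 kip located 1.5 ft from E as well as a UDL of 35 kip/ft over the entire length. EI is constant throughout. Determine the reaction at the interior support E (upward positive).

R_E = 235.7 kip

Take M_E as the redundant. Released structure: two simple spans DE and EF with a hinge at E.
End slopes at the hinge E, treating each span as simply supported:
  span DE: UDL 5: wL³/(24EI) = 13.33/EI
  span EF: point load 80 at a = 1.5: Pab(L + b)/(6LEI) = 157.5/EI
  span EF: UDL 35: wL³/(24EI) = 315/EI
  relative rotation θ_0 = (13.33 + 472.5)/EI = 485.8/EI
A unit hogging moment at E produces rotation L₁/(3EI) + L₂/(3EI) = 3.333/EI.
Compatibility: M_E·(L₁+L₂)/(3EI) = θ_0, giving M_E = 145.8 kip·ft (hogging).
Span DE, ΣM about D with M_E applied at E: R_E^{DE}·4 = 40 + 145.8, so R_E^{DE} = 46.44 kip and R_D = 20 − 46.44 = -26.44 kip.
Span EF, ΣM about F: R_E^{EF}·6 = 990 + 145.8, so R_E^{EF} = 189.3 kip and R_F = 290 − 189.3 = 100.7 kip.
R_E = 46.44 + 189.3 = 235.7 kip.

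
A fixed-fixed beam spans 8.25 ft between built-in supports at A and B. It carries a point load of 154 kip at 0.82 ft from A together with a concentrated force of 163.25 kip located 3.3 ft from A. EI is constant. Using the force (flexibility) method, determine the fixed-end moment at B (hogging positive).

Release both end moments; the primary structure is a simply-supported span AB with redundants M_A and M_B.
End rotations of the released simple span under the applied load (×1/EI):
  at A: point load 154 at a = 0.82: Pab(L + b)/(6LEI) = 297.2/EI
  at B: point load 154 at a = 0.82: Pab(L + a)/(6LEI) = 171.9/EI
  at A: point load 163.25 at a = 3.3: Pab(L + b)/(6LEI) = 711.1/EI
  at B: point load 163.25 at a = 3.3: Pab(L + a)/(6LEI) = 622.2/EI
  θ_A0 = 1008/EI,  θ_B0 = 794.1/EI
Flexibility coefficients: a unit moment at one end gives L/(3EI) there and L/(6EI) at the far end, so f₁₁ = f₂₂ = 2.75/EI and f₁₂ = f₂₁ = 1.375/EI.
Compatibility — zero rotation at each built-in end:
  2.75 M_A + 1.375 M_B = 1008
  1.375 M_A + 2.75 M_B = 794.1
Solving the pair gives M_A = 296.4 kip·ft and M_B = 140.6 kip·ft (hogging).

M_B = 140.6 kip·ft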